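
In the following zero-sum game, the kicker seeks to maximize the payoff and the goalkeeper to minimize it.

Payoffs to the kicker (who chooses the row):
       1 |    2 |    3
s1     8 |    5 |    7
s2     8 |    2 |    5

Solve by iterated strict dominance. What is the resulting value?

5

Column 3 is strictly dominated by 2 for the goalkeeper (5<7, 2<5); eliminate 3.
Column 1 is strictly dominated by 2 for the goalkeeper (5<8, 2<8); eliminate 1.
Row s2 is strictly dominated by row s1 (5>2); eliminate s2.
Only (s1, 2) remains, with payoff 5.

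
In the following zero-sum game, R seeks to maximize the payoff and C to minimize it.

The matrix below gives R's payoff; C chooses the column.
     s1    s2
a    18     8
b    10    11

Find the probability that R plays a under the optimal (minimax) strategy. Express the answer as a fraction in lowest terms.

1/11

Row minima are 8 and 10, so R's maximin is 10; column maxima are 18 and 11, so C's minimax is 11. These differ, so the equilibrium is in mixed strategies.
Let R play a with probability p. C is indifferent when 18p + 10(1−p) = 8p + 11(1−p), giving p = 1/11.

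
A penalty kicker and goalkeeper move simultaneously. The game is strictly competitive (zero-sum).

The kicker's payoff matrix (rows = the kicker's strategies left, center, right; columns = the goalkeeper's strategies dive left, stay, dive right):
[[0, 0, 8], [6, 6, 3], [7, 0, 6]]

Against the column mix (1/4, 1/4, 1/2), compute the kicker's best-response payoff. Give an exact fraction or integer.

left: (0)·(1/4) + (0)·(1/4) + (8)·(1/2) = 4.
center: (6)·(1/4) + (6)·(1/4) + (3)·(1/2) = 9/2.
right: (7)·(1/4) + (0)·(1/4) + (6)·(1/2) = 19/4.
The best pure response is right with expected payoff 19/4.

19/4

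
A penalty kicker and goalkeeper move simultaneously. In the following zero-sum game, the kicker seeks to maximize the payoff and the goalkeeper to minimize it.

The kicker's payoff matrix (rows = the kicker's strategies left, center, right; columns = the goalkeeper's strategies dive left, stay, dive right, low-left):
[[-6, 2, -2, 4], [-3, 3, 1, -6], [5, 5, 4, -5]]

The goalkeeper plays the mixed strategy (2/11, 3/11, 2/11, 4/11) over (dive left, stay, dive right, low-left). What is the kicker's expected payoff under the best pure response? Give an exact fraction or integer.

left: (-6)·(2/11) + (2)·(3/11) + (-2)·(2/11) + (4)·(4/11) = 6/11.
center: (-3)·(2/11) + (3)·(3/11) + (1)·(2/11) + (-6)·(4/11) = -19/11.
right: (5)·(2/11) + (5)·(3/11) + (4)·(2/11) + (-5)·(4/11) = 13/11.
The best pure response is right with expected payoff 13/11.

13/11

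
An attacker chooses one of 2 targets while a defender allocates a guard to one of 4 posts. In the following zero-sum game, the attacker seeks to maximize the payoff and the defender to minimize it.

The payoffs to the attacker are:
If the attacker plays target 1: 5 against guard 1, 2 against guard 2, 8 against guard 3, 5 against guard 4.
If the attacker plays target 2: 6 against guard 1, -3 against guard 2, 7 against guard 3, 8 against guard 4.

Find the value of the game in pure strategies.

2

Row minima: 2, -3 → the attacker's maximin is 2.
Column maxima: 6, 2, 8, 8 → the defender's minimax is 2.
They coincide at (target 1, guard 2), so the value is 2.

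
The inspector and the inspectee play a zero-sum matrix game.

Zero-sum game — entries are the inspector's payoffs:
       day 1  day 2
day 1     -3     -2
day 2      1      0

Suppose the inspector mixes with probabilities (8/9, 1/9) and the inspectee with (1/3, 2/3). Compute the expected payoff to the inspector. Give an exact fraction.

Against (1/3, 2/3), each row's expected payoff is day 1: -7/3; day 2: 1/3.
Taking the (8/9, 1/9)-weighted average: (8/9)·(-7/3) + (1/9)·(1/3) = -55/27.

-55/27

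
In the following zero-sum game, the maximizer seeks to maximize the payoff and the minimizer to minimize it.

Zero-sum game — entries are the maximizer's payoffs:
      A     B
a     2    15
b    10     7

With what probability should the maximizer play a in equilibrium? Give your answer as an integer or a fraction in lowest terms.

Row minima are 2 and 7, so the maximizer's maximin is 7; column maxima are 10 and 15, so the minimizer's minimax is 10. These differ, so the equilibrium is in mixed strategies.
Let the maximizer play a with probability p. The minimizer is indifferent when 2p + 10(1−p) = 15p + 7(1−p), giving p = 3/16.

3/16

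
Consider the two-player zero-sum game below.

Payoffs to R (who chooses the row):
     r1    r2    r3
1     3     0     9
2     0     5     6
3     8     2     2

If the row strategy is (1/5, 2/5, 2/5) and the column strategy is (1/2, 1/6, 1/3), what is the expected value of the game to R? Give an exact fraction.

Against (1/2, 1/6, 1/3), each row's expected payoff is 1: 9/2; 2: 17/6; 3: 5.
Taking the (1/5, 2/5, 2/5)-weighted average: (1/5)·(9/2) + (2/5)·(17/6) + (2/5)·(5) = 121/30.

121/30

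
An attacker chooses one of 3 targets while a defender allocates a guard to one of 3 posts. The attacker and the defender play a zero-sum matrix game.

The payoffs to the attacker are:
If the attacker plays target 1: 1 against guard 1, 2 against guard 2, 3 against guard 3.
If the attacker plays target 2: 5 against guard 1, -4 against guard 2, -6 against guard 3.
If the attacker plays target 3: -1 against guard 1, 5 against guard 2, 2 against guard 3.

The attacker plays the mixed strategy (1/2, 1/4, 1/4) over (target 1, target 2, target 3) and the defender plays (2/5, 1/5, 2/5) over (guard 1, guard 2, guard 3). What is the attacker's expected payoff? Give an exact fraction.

21/20

Against (2/5, 1/5, 2/5), each row's expected payoff is target 1: 2; target 2: -6/5; target 3: 7/5.
Taking the (1/2, 1/4, 1/4)-weighted average: (1/2)·(2) + (1/4)·(-6/5) + (1/4)·(7/5) = 21/20.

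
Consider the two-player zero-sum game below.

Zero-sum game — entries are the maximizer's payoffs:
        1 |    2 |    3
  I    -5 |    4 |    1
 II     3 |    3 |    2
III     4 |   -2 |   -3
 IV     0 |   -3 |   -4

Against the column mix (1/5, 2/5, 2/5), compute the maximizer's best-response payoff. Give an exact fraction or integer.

I: (-5)·(1/5) + (4)·(2/5) + (1)·(2/5) = 1.
II: (3)·(1/5) + (3)·(2/5) + (2)·(2/5) = 13/5.
III: (4)·(1/5) + (-2)·(2/5) + (-3)·(2/5) = -6/5.
IV: (0)·(1/5) + (-3)·(2/5) + (-4)·(2/5) = -14/5.
The best pure response is II with expected payoff 13/5.

13/5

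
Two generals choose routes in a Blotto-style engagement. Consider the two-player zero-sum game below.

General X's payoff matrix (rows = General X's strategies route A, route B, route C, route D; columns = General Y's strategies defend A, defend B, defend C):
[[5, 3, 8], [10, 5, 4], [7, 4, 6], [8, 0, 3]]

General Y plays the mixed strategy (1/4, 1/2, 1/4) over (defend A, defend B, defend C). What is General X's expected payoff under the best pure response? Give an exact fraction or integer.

route A: (5)·(1/4) + (3)·(1/2) + (8)·(1/4) = 19/4.
route B: (10)·(1/4) + (5)·(1/2) + (4)·(1/4) = 6.
route C: (7)·(1/4) + (4)·(1/2) + (6)·(1/4) = 21/4.
route D: (8)·(1/4) + (0)·(1/2) + (3)·(1/4) = 11/4.
The best pure response is route B with expected payoff 6.

6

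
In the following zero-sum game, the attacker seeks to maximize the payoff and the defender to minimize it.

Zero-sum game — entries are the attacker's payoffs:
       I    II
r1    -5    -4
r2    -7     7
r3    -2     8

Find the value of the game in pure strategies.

Row minima: -5, -7, -2 → the attacker's maximin is -2.
Column maxima: -2, 8 → the defender's minimax is -2.
They coincide at (r3, I), so the value is -2.

-2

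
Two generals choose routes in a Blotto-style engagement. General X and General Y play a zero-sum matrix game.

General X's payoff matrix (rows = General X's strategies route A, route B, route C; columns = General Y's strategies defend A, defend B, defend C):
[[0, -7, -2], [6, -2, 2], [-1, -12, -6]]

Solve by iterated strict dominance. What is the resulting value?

Column defend C is strictly dominated by defend B for General Y (-7<-2, -2<2, -12<-6); eliminate defend C.
Column defend A is strictly dominated by defend B for General Y (-7<0, -2<6, -12<-1); eliminate defend A.
Row route A is strictly dominated by row route B (-2>-7); eliminate route A.
Row route C is strictly dominated by row route B (-2>-12); eliminate route C.
Only (route B, defend B) remains, with payoff -2.

-2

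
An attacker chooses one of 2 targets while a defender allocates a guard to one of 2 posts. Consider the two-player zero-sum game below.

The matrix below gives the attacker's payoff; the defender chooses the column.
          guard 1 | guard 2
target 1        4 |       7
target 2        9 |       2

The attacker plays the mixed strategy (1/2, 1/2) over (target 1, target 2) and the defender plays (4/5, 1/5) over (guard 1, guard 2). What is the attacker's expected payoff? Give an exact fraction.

61/10

Against (4/5, 1/5), each row's expected payoff is target 1: 23/5; target 2: 38/5.
Taking the (1/2, 1/2)-weighted average: (1/2)·(23/5) + (1/2)·(38/5) = 61/10.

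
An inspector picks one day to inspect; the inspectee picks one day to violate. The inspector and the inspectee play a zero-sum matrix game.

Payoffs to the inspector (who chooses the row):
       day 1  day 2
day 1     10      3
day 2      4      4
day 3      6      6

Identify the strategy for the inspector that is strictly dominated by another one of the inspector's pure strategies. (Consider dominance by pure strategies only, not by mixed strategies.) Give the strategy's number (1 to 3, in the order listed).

Compare day 2 with day 3: 6 > 4, 6 > 4.
So day 3 strictly dominates day 2 for the inspector; day 2 is strictly dominated.

2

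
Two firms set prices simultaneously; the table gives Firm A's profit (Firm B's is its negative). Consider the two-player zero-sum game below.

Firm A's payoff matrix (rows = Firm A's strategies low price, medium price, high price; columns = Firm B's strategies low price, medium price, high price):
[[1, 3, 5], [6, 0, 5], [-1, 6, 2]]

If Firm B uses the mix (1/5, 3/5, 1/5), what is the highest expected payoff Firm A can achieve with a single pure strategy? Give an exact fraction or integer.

19/5

low price: (1)·(1/5) + (3)·(3/5) + (5)·(1/5) = 3.
medium price: (6)·(1/5) + (0)·(3/5) + (5)·(1/5) = 11/5.
high price: (-1)·(1/5) + (6)·(3/5) + (2)·(1/5) = 19/5.
The best pure response is high price with expected payoff 19/5.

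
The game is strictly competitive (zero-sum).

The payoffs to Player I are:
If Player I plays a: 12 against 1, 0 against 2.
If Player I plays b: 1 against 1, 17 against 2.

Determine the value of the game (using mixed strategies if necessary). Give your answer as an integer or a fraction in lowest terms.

Row minima are 0 and 1, so Player I's maximin is 1; column maxima are 12 and 17, so Player II's minimax is 12. These differ, so the equilibrium is in mixed strategies.
Let Player I play a with probability p. Player II is indifferent when 12p + (1−p) = 17(1−p), giving p = 4/7.
Let Player II play 1 with probability q. Player I is indifferent when 12q = q + 17(1−q), giving q = 17/28.
The value is 12·(17/28) + (0)·(11/28) = 51/7.

51/7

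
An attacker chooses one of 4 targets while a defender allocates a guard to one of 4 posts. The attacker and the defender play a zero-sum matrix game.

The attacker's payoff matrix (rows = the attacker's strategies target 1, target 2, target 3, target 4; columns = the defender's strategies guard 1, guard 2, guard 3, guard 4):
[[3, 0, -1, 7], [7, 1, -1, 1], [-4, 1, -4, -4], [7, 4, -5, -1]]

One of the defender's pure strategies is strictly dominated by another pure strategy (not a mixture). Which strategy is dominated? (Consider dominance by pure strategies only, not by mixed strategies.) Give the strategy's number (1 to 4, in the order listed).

The defender prefers columns that give the attacker less. Compare guard 2 with guard 3: -1 < 0, -1 < 1, -4 < 1, -5 < 4.
So guard 3 strictly dominates guard 2 for the defender; guard 2 is strictly dominated.

2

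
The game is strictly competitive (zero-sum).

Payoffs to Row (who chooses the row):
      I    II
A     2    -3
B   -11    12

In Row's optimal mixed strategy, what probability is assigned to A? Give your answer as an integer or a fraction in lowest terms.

Row minima are -3 and -11, so Row's maximin is -3; column maxima are 2 and 12, so Column's minimax is 2. These differ, so the equilibrium is in mixed strategies.
Let Row play A with probability p. Column is indifferent when 2p − 11(1−p) = −3p + 12(1−p), giving p = 23/28.

23/28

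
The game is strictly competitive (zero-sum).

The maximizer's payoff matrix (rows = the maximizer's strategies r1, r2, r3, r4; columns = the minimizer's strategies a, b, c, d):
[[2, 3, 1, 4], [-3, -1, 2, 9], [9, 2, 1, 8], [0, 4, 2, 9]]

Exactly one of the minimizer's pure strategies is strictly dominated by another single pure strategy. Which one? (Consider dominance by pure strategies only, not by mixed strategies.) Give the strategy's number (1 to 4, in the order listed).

The minimizer prefers columns that give the maximizer less. Compare d with b: 3 < 4, -1 < 9, 2 < 8, 4 < 9.
So b strictly dominates d for the minimizer; d is strictly dominated.

4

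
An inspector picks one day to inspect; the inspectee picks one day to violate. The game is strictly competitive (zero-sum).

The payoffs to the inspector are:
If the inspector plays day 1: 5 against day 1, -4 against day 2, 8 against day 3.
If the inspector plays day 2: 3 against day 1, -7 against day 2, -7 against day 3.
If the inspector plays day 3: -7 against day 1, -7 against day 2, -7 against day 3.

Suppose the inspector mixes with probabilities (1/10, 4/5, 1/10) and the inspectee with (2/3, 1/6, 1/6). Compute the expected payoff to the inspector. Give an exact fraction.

Against (2/3, 1/6, 1/6), each row's expected payoff is day 1: 4; day 2: -1/3; day 3: -7.
Taking the (1/10, 4/5, 1/10)-weighted average: (1/10)·(4) + (4/5)·(-1/3) + (1/10)·(-7) = -17/30.

-17/30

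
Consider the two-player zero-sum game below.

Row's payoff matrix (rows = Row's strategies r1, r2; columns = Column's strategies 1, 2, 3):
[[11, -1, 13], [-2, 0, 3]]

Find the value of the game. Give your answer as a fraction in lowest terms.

Column 3 is strictly dominated by 1 for Column (it gives Row more in every row).
The remaining 2×2 game on (r1, r2) × (1, 2) has no saddle point. Let Row play r1 with probability p; indifference gives 11p − 2(1−p) = −p, so p = 1/7.
Similarly Column's optimal q on 1 is 1/14, and the value is 11·(1/14) + (-1)·(13/14) = -1/7.

-1/7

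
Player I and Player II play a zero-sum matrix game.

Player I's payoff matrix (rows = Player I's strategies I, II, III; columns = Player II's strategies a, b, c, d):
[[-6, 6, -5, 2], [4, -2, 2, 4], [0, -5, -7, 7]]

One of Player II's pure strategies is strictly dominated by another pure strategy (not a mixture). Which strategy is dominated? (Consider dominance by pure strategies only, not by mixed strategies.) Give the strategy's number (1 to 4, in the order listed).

Player II prefers columns that give Player I less. Compare d with c: -5 < 2, 2 < 4, -7 < 7.
So c strictly dominates d for Player II; d is strictly dominated.

4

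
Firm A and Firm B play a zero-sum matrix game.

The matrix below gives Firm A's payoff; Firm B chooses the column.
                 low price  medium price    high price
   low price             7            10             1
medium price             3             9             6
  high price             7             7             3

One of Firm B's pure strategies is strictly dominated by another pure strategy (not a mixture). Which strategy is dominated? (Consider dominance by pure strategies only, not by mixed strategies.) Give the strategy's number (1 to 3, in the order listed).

2

Firm B prefers columns that give Firm A less. Compare medium price with high price: 1 < 10, 6 < 9, 3 < 7.
So high price strictly dominates medium price for Firm B; medium price is strictly dominated.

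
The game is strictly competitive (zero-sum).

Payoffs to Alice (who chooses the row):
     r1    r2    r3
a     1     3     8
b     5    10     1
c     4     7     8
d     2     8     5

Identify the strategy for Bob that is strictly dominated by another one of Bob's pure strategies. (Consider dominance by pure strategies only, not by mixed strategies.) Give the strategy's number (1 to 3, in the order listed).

2

Bob prefers columns that give Alice less. Compare r2 with r1: 1 < 3, 5 < 10, 4 < 7, 2 < 8.
So r1 strictly dominates r2 for Bob; r2 is strictly dominated.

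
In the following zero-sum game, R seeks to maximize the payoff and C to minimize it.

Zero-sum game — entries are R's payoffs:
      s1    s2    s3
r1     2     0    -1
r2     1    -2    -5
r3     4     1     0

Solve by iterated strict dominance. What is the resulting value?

Column s1 is strictly dominated by s2 for C (0<2, -2<1, 1<4); eliminate s1.
Row r1 is strictly dominated by row r3 (1>0, 0>-1); eliminate r1.
Row r2 is strictly dominated by row r3 (1>-2, 0>-5); eliminate r2.
Column s2 is strictly dominated by s3 for C (0<1); eliminate s2.
Only (r3, s3) remains, with payoff 0.

0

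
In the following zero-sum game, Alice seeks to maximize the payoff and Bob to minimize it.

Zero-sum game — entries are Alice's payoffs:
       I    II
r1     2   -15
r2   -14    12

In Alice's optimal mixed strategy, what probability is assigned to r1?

Row minima are -15 and -14, so Alice's maximin is -14; column maxima are 2 and 12, so Bob's minimax is 2. These differ, so the equilibrium is in mixed strategies.
Let Alice play r1 with probability p. Bob is indifferent when 2p − 14(1−p) = −15p + 12(1−p), giving p = 26/43.

26/43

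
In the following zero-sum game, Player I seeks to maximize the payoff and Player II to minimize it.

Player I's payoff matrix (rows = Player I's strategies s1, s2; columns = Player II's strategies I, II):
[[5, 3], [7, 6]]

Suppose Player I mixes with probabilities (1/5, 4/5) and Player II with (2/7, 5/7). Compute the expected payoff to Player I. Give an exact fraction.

Against (2/7, 5/7), each row's expected payoff is s1: 25/7; s2: 44/7.
Taking the (1/5, 4/5)-weighted average: (1/5)·(25/7) + (4/5)·(44/7) = 201/35.

201/35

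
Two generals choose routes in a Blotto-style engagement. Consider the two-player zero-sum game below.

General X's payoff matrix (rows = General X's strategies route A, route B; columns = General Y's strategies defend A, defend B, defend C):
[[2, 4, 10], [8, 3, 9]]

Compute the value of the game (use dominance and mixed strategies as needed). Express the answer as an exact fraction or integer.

Column defend C is strictly dominated by defend B for General Y (it gives General X more in every row).
The remaining 2×2 game on (route A, route B) × (defend A, defend B) has no saddle point. Let General X play route A with probability p; indifference gives 2p + 8(1−p) = 4p + 3(1−p), so p = 5/7.
Similarly General Y's optimal q on defend A is 1/7, and the value is 2·(1/7) + (4)·(6/7) = 26/7.

26/7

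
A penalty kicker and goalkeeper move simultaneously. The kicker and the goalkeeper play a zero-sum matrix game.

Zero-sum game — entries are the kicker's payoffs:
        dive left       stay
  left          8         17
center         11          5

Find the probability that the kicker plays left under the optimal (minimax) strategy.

Row minima are 8 and 5, so the kicker's maximin is 8; column maxima are 11 and 17, so the goalkeeper's minimax is 11. These differ, so the equilibrium is in mixed strategies.
Let the kicker play left with probability p. The goalkeeper is indifferent when 8p + 11(1−p) = 17p + 5(1−p), giving p = 2/5.

2/5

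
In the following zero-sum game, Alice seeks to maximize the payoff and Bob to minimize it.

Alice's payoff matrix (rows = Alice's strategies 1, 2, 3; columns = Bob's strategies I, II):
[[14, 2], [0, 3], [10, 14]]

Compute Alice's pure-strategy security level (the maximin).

The worst-case payoff for each row is 1: 2, 2: 0, 3: 10.
The best of these is 10.

10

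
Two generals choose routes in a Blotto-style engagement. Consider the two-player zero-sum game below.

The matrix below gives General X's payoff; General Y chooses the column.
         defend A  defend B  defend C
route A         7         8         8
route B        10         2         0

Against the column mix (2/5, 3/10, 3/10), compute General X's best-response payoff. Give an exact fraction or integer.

38/5

route A: (7)·(2/5) + (8)·(3/10) + (8)·(3/10) = 38/5.
route B: (10)·(2/5) + (2)·(3/10) + (0)·(3/10) = 23/5.
The best pure response is route A with expected payoff 38/5.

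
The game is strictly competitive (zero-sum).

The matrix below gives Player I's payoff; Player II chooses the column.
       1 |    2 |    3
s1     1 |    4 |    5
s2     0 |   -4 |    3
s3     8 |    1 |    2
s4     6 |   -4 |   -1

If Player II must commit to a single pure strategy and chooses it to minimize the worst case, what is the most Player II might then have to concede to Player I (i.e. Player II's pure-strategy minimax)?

4

The worst case (largest entry) in each column is 1: 8, 2: 4, 3: 5.
The best (smallest) of these is 4.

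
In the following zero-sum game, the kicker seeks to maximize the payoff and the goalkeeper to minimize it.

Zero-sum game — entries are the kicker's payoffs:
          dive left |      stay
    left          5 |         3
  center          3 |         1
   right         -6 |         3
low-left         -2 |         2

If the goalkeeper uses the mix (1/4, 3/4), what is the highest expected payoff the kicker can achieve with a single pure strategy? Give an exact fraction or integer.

left: (5)·(1/4) + (3)·(3/4) = 7/2.
center: (3)·(1/4) + (1)·(3/4) = 3/2.
right: (-6)·(1/4) + (3)·(3/4) = 3/4.
low-left: (-2)·(1/4) + (2)·(3/4) = 1.
The best pure response is left with expected payoff 7/2.

7/2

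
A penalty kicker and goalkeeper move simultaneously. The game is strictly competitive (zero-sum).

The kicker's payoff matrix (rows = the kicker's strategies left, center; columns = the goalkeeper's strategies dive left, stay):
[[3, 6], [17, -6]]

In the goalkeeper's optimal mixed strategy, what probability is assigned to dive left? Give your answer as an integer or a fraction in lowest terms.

6/13

Row minima are 3 and -6, so the kicker's maximin is 3; column maxima are 17 and 6, so the goalkeeper's minimax is 6. These differ, so the equilibrium is in mixed strategies.
Let the goalkeeper play dive left with probability q. The kicker is indifferent when 3q + 6(1−q) = 17q − 6(1−q), giving q = 6/13.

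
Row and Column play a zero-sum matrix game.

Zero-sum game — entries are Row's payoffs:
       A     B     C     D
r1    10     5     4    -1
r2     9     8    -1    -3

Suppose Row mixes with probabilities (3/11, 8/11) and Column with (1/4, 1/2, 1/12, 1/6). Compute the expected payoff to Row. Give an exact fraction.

Against (1/4, 1/2, 1/12, 1/6), each row's expected payoff is r1: 31/6; r2: 17/3.
Taking the (3/11, 8/11)-weighted average: (3/11)·(31/6) + (8/11)·(17/3) = 365/66.

365/66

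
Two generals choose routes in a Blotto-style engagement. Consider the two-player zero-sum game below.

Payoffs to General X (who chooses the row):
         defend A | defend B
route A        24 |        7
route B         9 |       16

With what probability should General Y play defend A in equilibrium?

3/8

Row minima are 7 and 9, so General X's maximin is 9; column maxima are 24 and 16, so General Y's minimax is 16. These differ, so the equilibrium is in mixed strategies.
Let General Y play defend A with probability q. General X is indifferent when 24q + 7(1−q) = 9q + 16(1−q), giving q = 3/8.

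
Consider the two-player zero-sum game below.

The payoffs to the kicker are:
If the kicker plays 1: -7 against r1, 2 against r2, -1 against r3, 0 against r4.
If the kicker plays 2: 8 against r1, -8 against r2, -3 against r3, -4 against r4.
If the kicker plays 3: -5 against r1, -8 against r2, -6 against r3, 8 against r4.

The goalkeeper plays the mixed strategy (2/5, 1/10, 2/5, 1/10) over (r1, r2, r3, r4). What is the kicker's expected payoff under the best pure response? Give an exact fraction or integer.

1: (-7)·(2/5) + (2)·(1/10) + (-1)·(2/5) + (0)·(1/10) = -3.
2: (8)·(2/5) + (-8)·(1/10) + (-3)·(2/5) + (-4)·(1/10) = 4/5.
3: (-5)·(2/5) + (-8)·(1/10) + (-6)·(2/5) + (8)·(1/10) = -22/5.
The best pure response is 2 with expected payoff 4/5.

4/5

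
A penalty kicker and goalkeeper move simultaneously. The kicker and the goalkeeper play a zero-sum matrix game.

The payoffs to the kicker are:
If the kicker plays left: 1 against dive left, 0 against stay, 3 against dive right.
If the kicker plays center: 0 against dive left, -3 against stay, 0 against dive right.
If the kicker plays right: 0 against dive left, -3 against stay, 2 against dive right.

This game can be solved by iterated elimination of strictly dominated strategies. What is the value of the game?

0

Column dive left is strictly dominated by stay for the goalkeeper (0<1, -3<0, -3<0); eliminate dive left.
Row center is strictly dominated by row left (0>-3, 3>0); eliminate center.
Row right is strictly dominated by row left (0>-3, 3>2); eliminate right.
Column dive right is strictly dominated by stay for the goalkeeper (0<3); eliminate dive right.
Only (left, stay) remains, with payoff 0.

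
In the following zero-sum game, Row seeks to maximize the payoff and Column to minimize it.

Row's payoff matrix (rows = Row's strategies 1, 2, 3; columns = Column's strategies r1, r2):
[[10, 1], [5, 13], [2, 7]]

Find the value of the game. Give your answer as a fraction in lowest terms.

Row 3 is strictly dominated by row 2, so Row never plays it.
The remaining 2×2 game on (1, 2) × (r1, r2) has no saddle point. Let Row play 1 with probability p; indifference gives 10p + 5(1−p) = p + 13(1−p), so p = 8/17.
Similarly Column's optimal q on r1 is 12/17, and the value is 10·(12/17) + (1)·(5/17) = 125/17.

125/17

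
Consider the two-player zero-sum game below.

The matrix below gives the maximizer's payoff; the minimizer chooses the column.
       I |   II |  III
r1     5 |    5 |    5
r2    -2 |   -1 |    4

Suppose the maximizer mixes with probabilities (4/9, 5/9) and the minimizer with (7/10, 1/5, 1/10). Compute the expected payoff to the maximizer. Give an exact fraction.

Against (7/10, 1/5, 1/10), each row's expected payoff is r1: 5; r2: -6/5.
Taking the (4/9, 5/9)-weighted average: (4/9)·(5) + (5/9)·(-6/5) = 14/9.

14/9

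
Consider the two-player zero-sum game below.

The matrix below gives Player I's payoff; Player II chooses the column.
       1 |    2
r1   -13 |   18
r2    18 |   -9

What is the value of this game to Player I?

207/58

Row minima are -13 and -9, so Player I's maximin is -9; column maxima are 18 and 18, so Player II's minimax is 18. These differ, so the equilibrium is in mixed strategies.
Let Player I play r1 with probability p. Player II is indifferent when −13p + 18(1−p) = 18p − 9(1−p), giving p = 27/58.
Let Player II play 1 with probability q. Player I is indifferent when −13q + 18(1−q) = 18q − 9(1−q), giving q = 27/58.
The value is -13·(27/58) + (18)·(31/58) = 207/58.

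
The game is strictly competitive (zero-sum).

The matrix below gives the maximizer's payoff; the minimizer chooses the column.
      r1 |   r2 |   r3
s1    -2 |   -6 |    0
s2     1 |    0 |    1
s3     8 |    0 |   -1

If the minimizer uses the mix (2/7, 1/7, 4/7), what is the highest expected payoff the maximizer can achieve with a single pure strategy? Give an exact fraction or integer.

12/7

s1: (-2)·(2/7) + (-6)·(1/7) + (0)·(4/7) = -10/7.
s2: (1)·(2/7) + (0)·(1/7) + (1)·(4/7) = 6/7.
s3: (8)·(2/7) + (0)·(1/7) + (-1)·(4/7) = 12/7.
The best pure response is s3 with expected payoff 12/7.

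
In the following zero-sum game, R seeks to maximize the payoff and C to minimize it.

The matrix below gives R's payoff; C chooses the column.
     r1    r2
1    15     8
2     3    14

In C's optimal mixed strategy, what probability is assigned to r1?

Row minima are 8 and 3, so R's maximin is 8; column maxima are 15 and 14, so C's minimax is 14. These differ, so the equilibrium is in mixed strategies.
Let C play r1 with probability q. R is indifferent when 15q + 8(1−q) = 3q + 14(1−q), giving q = 1/3.

1/3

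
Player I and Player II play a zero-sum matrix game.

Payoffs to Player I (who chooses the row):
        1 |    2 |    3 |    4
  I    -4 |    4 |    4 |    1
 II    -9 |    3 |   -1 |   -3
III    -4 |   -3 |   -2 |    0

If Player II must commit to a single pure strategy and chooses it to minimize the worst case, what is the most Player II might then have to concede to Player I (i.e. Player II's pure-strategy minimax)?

The worst case (largest entry) in each column is 1: -4, 2: 4, 3: 4, 4: 1.
The best (smallest) of these is -4.

-4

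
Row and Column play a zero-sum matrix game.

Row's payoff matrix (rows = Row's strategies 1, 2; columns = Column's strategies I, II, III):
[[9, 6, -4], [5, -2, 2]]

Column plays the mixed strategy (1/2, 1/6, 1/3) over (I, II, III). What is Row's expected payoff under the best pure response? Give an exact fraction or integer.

1: (9)·(1/2) + (6)·(1/6) + (-4)·(1/3) = 25/6.
2: (5)·(1/2) + (-2)·(1/6) + (2)·(1/3) = 17/6.
The best pure response is 1 with expected payoff 25/6.

25/6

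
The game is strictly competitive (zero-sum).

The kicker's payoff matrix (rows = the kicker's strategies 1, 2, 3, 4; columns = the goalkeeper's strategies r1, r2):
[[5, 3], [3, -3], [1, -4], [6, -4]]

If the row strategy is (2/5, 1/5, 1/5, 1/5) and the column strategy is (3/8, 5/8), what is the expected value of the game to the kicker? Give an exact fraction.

Against (3/8, 5/8), each row's expected payoff is 1: 15/4; 2: -3/4; 3: -17/8; 4: -1/4.
Taking the (2/5, 1/5, 1/5, 1/5)-weighted average: (2/5)·(15/4) + (1/5)·(-3/4) + (1/5)·(-17/8) + (1/5)·(-1/4) = 7/8.

7/8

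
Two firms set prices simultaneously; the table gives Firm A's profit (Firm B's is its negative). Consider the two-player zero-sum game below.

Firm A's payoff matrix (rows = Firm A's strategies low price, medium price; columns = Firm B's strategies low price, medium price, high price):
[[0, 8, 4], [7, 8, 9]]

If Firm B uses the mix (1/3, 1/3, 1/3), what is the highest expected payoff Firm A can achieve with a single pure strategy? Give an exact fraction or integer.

low price: (0)·(1/3) + (8)·(1/3) + (4)·(1/3) = 4.
medium price: (7)·(1/3) + (8)·(1/3) + (9)·(1/3) = 8.
The best pure response is medium price with expected payoff 8.

8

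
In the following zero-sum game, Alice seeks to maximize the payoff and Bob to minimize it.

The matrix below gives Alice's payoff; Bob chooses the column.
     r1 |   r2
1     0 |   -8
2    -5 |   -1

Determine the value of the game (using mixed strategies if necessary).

-10/3

Row minima are -8 and -5, so Alice's maximin is -5; column maxima are 0 and -1, so Bob's minimax is -1. These differ, so the equilibrium is in mixed strategies.
Let Alice play 1 with probability p. Bob is indifferent when −5(1−p) = −8p − (1−p), giving p = 1/3.
Let Bob play r1 with probability q. Alice is indifferent when −8(1−q) = −5q − (1−q), giving q = 7/12.
The value is 0·(7/12) + (-8)·(5/12) = -10/3.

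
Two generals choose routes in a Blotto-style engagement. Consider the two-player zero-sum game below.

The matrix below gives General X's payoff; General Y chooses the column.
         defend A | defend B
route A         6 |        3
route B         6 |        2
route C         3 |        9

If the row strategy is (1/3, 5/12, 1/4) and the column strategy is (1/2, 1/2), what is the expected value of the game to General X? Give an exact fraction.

Against (1/2, 1/2), each row's expected payoff is route A: 9/2; route B: 4; route C: 6.
Taking the (1/3, 5/12, 1/4)-weighted average: (1/3)·(9/2) + (5/12)·(4) + (1/4)·(6) = 14/3.

14/3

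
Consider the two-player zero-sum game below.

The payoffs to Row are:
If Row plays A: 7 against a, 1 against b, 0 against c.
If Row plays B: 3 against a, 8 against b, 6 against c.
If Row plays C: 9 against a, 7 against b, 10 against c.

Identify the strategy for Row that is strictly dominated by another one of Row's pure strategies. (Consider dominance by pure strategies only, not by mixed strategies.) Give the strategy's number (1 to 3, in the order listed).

Compare A with C: 9 > 7, 7 > 1, 10 > 0.
So C strictly dominates A for Row; A is strictly dominated.

1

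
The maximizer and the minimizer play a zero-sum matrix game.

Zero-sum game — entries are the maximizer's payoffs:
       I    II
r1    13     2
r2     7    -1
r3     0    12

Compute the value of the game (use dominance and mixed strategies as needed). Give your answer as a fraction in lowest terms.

156/23

Row r2 is strictly dominated by row r1, so the maximizer never plays it.
The remaining 2×2 game on (r1, r3) × (I, II) has no saddle point. Let the maximizer play r1 with probability p; indifference gives 13p = 2p + 12(1−p), so p = 12/23.
Similarly the minimizer's optimal q on I is 10/23, and the value is 13·(10/23) + (2)·(13/23) = 156/23.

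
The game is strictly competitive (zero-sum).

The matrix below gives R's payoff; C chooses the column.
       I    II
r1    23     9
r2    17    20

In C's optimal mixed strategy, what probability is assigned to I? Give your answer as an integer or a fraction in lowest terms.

11/17

Row minima are 9 and 17, so R's maximin is 17; column maxima are 23 and 20, so C's minimax is 20. These differ, so the equilibrium is in mixed strategies.
Let C play I with probability q. R is indifferent when 23q + 9(1−q) = 17q + 20(1−q), giving q = 11/17.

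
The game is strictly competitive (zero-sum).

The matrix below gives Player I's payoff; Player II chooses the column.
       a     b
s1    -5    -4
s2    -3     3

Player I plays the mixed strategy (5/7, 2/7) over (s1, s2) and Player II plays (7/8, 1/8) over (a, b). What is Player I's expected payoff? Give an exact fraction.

Against (7/8, 1/8), each row's expected payoff is s1: -39/8; s2: -9/4.
Taking the (5/7, 2/7)-weighted average: (5/7)·(-39/8) + (2/7)·(-9/4) = -33/8.

-33/8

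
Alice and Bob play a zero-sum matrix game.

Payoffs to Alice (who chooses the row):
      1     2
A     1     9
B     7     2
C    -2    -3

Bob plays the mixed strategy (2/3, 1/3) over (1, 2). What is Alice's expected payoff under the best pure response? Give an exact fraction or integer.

16/3

A: (1)·(2/3) + (9)·(1/3) = 11/3.
B: (7)·(2/3) + (2)·(1/3) = 16/3.
C: (-2)·(2/3) + (-3)·(1/3) = -7/3.
The best pure response is B with expected payoff 16/3.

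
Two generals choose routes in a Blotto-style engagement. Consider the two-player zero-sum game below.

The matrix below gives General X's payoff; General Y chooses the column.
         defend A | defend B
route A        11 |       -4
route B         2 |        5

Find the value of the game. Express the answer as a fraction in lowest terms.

Row minima are -4 and 2, so General X's maximin is 2; column maxima are 11 and 5, so General Y's minimax is 5. These differ, so the equilibrium is in mixed strategies.
Let General X play route A with probability p. General Y is indifferent when 11p + 2(1−p) = −4p + 5(1−p), giving p = 1/6.
Let General Y play defend A with probability q. General X is indifferent when 11q − 4(1−q) = 2q + 5(1−q), giving q = 1/2.
The value is 11·(1/2) + (-4)·(1/2) = 7/2.

7/2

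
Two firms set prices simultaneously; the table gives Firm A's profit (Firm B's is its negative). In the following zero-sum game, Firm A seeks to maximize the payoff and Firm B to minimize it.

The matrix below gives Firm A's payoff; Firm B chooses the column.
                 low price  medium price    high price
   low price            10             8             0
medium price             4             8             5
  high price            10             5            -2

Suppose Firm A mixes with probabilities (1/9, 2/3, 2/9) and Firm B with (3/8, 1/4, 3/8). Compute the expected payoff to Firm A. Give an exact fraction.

Against (3/8, 1/4, 3/8), each row's expected payoff is low price: 23/4; medium price: 43/8; high price: 17/4.
Taking the (1/9, 2/3, 2/9)-weighted average: (1/9)·(23/4) + (2/3)·(43/8) + (2/9)·(17/4) = 31/6.

31/6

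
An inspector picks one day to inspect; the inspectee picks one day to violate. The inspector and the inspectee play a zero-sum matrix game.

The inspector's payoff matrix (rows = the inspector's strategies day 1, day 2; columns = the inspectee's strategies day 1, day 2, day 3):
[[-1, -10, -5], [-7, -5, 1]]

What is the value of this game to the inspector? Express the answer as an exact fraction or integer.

Column day 3 is strictly dominated by day 2 for the inspectee (it gives the inspector more in every row).
The remaining 2×2 game on (day 1, day 2) × (day 1, day 2) has no saddle point. Let the inspector play day 1 with probability p; indifference gives −p − 7(1−p) = −10p − 5(1−p), so p = 2/11.
Similarly the inspectee's optimal q on day 1 is 5/11, and the value is -1·(5/11) + (-10)·(6/11) = -65/11.

-65/11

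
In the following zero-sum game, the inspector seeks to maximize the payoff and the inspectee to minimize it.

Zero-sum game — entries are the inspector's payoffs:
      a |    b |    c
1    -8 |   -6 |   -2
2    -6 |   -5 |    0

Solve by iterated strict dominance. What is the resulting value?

-6

Row 1 is strictly dominated by row 2 (-6>-8, -5>-6, 0>-2); eliminate 1.
Column b is strictly dominated by a for the inspectee (-6<-5); eliminate b.
Column c is strictly dominated by a for the inspectee (-6<0); eliminate c.
Only (2, a) remains, with payoff -6.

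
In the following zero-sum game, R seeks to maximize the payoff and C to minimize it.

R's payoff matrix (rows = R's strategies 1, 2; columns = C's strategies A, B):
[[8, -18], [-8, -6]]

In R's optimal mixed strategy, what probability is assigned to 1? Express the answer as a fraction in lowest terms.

Row minima are -18 and -8, so R's maximin is -8; column maxima are 8 and -6, so C's minimax is -6. These differ, so the equilibrium is in mixed strategies.
Let R play 1 with probability p. C is indifferent when 8p − 8(1−p) = −18p − 6(1−p), giving p = 1/14.

1/14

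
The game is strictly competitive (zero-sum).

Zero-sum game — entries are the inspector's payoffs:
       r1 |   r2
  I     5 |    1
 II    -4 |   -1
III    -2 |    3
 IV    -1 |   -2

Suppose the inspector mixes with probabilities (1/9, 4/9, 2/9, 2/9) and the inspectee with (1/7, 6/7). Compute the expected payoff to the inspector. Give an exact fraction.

Against (1/7, 6/7), each row's expected payoff is I: 11/7; II: -10/7; III: 16/7; IV: -13/7.
Taking the (1/9, 4/9, 2/9, 2/9)-weighted average: (1/9)·(11/7) + (4/9)·(-10/7) + (2/9)·(16/7) + (2/9)·(-13/7) = -23/63.

-23/63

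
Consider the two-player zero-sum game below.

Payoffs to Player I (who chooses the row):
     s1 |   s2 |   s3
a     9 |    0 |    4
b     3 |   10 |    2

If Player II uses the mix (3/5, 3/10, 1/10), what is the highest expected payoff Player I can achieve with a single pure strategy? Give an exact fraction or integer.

29/5

a: (9)·(3/5) + (0)·(3/10) + (4)·(1/10) = 29/5.
b: (3)·(3/5) + (10)·(3/10) + (2)·(1/10) = 5.
The best pure response is a with expected payoff 29/5.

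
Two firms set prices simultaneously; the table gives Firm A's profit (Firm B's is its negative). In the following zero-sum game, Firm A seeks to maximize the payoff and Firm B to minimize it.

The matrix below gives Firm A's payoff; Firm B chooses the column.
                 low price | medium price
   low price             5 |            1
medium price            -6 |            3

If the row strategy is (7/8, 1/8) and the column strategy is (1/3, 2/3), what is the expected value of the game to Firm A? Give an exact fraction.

Against (1/3, 2/3), each row's expected payoff is low price: 7/3; medium price: 0.
Taking the (7/8, 1/8)-weighted average: (7/8)·(7/3) + (1/8)·(0) = 49/24.

49/24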